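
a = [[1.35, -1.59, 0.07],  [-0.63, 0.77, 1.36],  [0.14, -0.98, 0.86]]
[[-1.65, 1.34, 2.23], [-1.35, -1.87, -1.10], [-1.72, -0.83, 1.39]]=a @ [[-0.79, 1.33, -0.03], [0.3, 0.25, -1.43], [-1.53, -0.90, -0.01]]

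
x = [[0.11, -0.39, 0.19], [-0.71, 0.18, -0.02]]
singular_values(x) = [0.77, 0.38]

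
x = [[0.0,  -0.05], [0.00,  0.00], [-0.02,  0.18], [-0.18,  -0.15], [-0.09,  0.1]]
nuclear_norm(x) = 0.46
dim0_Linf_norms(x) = [0.18, 0.18]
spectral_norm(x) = 0.27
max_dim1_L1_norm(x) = 0.33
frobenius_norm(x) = 0.33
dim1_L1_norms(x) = [0.05, 0.0, 0.2, 0.33, 0.19]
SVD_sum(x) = [[-0.02, -0.04], [0.0, 0.00], [0.06, 0.14], [-0.08, -0.19], [0.02, 0.05]] + [[0.02, -0.01], [0.0, 0.00], [-0.08, 0.04], [-0.1, 0.04], [-0.11, 0.05]]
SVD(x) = [[0.17,0.11], [0.0,0.00], [-0.58,-0.49], [0.77,-0.56], [-0.20,-0.66]] @ diag([0.27151133615026285, 0.1859612710805639]) @ [[-0.40,-0.92], [0.92,-0.4]]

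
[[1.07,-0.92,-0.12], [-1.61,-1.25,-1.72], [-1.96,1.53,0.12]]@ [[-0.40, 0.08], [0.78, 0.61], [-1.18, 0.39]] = [[-1.0, -0.52], [1.7, -1.56], [1.84, 0.82]]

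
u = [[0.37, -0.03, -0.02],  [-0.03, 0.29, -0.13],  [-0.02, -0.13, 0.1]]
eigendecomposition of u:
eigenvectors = [[0.09,0.84,-0.53], [0.46,-0.51,-0.73], [0.89,0.17,0.43]]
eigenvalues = [0.03, 0.38, 0.34]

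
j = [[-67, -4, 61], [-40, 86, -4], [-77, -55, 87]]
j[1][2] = -4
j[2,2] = 87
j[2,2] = 87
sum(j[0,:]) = -10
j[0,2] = 61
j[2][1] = -55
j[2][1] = -55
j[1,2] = -4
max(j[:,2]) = 87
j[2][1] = -55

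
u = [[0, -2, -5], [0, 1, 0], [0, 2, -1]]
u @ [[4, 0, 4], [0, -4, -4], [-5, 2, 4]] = [[25, -2, -12], [0, -4, -4], [5, -10, -12]]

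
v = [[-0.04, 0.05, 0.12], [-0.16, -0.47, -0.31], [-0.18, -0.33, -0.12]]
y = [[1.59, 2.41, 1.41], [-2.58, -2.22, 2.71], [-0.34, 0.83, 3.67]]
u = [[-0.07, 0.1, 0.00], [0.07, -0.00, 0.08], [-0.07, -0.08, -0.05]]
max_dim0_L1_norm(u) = 0.21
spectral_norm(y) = 5.09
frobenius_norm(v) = 0.72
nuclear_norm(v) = 0.85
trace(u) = -0.12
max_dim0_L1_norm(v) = 0.85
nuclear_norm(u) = 0.31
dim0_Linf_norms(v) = [0.18, 0.47, 0.31]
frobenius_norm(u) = 0.20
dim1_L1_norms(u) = [0.17, 0.15, 0.2]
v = y @ u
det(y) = -0.02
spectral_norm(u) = 0.15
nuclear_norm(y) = 9.29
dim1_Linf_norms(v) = [0.12, 0.47, 0.33]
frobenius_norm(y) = 6.60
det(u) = -0.00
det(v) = -0.00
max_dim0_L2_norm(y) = 4.78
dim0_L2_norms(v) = [0.24, 0.58, 0.35]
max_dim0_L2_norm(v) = 0.58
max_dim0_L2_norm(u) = 0.13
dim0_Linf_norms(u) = [0.07, 0.1, 0.08]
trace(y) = 3.04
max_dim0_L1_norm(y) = 7.79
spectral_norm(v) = 0.70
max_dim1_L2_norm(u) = 0.12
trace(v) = -0.63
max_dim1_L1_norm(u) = 0.2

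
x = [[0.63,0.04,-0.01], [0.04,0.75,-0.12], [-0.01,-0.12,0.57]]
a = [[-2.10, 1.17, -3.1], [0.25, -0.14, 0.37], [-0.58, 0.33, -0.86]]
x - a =[[2.73, -1.13, 3.09], [-0.21, 0.89, -0.49], [0.57, -0.45, 1.43]]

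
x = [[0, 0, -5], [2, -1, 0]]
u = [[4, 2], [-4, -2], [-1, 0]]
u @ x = [[4, -2, -20], [-4, 2, 20], [0, 0, 5]]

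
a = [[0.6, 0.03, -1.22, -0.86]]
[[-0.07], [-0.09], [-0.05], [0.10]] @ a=[[-0.04, -0.0, 0.09, 0.06], [-0.05, -0.00, 0.11, 0.08], [-0.03, -0.0, 0.06, 0.04], [0.06, 0.00, -0.12, -0.09]]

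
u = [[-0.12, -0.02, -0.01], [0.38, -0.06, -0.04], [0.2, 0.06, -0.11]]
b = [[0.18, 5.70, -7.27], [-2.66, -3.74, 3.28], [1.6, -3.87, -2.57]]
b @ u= [[0.69, -0.78, 0.57], [-0.45, 0.47, -0.18], [-2.18, 0.05, 0.42]]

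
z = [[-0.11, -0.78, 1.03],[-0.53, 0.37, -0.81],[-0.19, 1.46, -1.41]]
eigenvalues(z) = [(-0.11+0.59j), (-0.11-0.59j), (-0.94+0j)]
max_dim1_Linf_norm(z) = 1.46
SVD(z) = [[0.50, 0.35, 0.80], [-0.35, 0.92, -0.18], [-0.79, -0.19, 0.58]] @ diag([2.5607002252881363, 0.5443816611503405, 0.23992282761855116]) @ [[0.11, -0.65, 0.75],  [-0.90, -0.39, -0.21],  [-0.43, 0.65, 0.63]]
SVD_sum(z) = [[0.14, -0.83, 0.95], [-0.10, 0.59, -0.68], [-0.23, 1.33, -1.52]] + [[-0.17, -0.07, -0.04], [-0.45, -0.2, -0.10], [0.09, 0.04, 0.02]] + [[-0.08, 0.12, 0.12], [0.02, -0.03, -0.03], [-0.06, 0.09, 0.09]]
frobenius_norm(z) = 2.63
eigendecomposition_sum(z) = [[0.20+0.17j,0.12-0.31j,0.19+0.24j],[-0.31-0.03j,(0.1+0.38j),(-0.35-0.1j)],[-0.33+0.09j,0.25+0.36j,-0.40+0.03j]] + [[0.20-0.17j,(0.12+0.31j),0.19-0.24j], [(-0.31+0.03j),(0.1-0.38j),(-0.35+0.1j)], [(-0.33-0.09j),(0.25-0.36j),(-0.4-0.03j)]] + [[-0.51+0.00j, (-1.03-0j), 0.65+0.00j],[0.09-0.00j, (0.18+0j), (-0.11-0j)],[(0.48-0j), 0.96+0.00j, (-0.6-0j)]]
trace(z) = -1.15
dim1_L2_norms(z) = [1.3, 1.04, 2.04]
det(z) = -0.33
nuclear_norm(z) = 3.35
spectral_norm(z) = 2.56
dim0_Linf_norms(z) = [0.53, 1.46, 1.41]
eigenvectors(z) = [[0.27+0.42j,0.27-0.42j,(-0.73+0j)], [-0.54-0.21j,(-0.54+0.21j),(0.13+0j)], [-0.65+0.00j,(-0.65-0j),0.68+0.00j]]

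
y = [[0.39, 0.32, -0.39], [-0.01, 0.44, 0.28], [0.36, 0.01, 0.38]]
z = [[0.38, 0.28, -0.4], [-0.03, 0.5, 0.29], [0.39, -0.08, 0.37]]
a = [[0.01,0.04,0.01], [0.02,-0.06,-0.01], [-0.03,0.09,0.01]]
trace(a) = -0.04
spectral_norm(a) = 0.12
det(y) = 0.16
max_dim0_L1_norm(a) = 0.19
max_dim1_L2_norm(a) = 0.1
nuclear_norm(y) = 1.66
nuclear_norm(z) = 1.74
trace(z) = 1.25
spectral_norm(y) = 0.65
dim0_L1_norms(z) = [0.8, 0.86, 1.06]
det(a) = 0.00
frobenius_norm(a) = 0.12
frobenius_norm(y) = 0.98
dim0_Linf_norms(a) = [0.03, 0.09, 0.01]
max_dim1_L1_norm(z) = 1.06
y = a + z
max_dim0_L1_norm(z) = 1.06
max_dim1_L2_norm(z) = 0.62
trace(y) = 1.21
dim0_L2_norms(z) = [0.55, 0.58, 0.62]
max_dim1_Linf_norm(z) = 0.5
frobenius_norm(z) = 1.01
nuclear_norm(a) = 0.14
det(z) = 0.19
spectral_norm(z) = 0.62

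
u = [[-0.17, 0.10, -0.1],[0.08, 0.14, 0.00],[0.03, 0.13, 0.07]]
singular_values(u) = [0.22, 0.21, 0.06]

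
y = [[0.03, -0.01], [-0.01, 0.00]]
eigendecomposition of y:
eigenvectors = [[0.96, 0.29], [-0.29, 0.96]]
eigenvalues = [0.03, -0.0]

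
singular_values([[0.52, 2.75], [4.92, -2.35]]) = [5.51, 2.68]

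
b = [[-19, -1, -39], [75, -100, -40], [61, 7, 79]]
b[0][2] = -39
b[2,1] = 7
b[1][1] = -100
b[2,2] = 79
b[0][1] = -1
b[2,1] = 7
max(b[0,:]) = -1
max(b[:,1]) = 7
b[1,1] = -100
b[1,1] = -100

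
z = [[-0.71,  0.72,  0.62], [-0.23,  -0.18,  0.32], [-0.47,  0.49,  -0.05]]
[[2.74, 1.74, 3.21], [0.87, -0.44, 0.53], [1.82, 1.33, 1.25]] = z@[[-3.83, -0.35, -1.01], [0.04, 2.35, 1.79], [-0.01, -0.32, 1.95]]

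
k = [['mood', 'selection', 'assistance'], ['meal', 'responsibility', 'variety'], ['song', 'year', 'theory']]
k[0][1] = 'selection'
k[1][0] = 'meal'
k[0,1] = 'selection'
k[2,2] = 'theory'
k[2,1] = 'year'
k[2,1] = 'year'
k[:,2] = ['assistance', 'variety', 'theory']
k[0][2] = 'assistance'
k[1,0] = 'meal'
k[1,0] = 'meal'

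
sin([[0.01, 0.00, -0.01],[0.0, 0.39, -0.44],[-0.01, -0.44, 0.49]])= [[0.01, -0.0, -0.01], [-0.00, 0.34, -0.39], [-0.01, -0.39, 0.43]]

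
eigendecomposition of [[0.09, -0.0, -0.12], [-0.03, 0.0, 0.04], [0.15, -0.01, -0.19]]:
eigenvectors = [[-0.56, 0.73, 0.69], [0.19, -0.24, 0.51], [-0.81, 0.64, 0.51]]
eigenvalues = [-0.08, -0.02, 0.0]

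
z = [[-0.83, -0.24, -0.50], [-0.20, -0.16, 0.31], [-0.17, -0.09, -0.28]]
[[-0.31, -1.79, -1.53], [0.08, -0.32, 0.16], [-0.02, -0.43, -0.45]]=z @ [[0.73, 1.9, 1.54], [-1.33, 0.22, -1.0], [0.04, 0.32, 0.98]]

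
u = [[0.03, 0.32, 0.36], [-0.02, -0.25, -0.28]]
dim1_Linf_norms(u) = [0.36, 0.28]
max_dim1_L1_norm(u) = 0.71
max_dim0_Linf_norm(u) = 0.36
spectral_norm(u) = 0.61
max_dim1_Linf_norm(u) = 0.36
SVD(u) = [[-0.79, 0.61], [0.61, 0.79]] @ diag([0.6117127516212254, 0.0027403474212058555]) @ [[-0.06, -0.66, -0.75], [0.97, -0.22, 0.12]]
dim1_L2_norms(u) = [0.48, 0.38]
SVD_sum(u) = [[0.03, 0.32, 0.36], [-0.02, -0.25, -0.28]] + [[0.0, -0.0, 0.00], [0.00, -0.0, 0.0]]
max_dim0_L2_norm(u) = 0.46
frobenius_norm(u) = 0.61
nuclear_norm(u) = 0.61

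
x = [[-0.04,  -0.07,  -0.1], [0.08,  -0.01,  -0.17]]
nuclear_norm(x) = 0.30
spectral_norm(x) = 0.21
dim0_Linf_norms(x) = [0.08, 0.07, 0.17]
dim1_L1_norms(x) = [0.21, 0.26]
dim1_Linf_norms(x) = [0.1, 0.17]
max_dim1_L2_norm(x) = 0.19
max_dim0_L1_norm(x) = 0.27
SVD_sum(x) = [[0.02, -0.02, -0.09],[0.05, -0.04, -0.17]] + [[-0.06, -0.05, -0.01], [0.03, 0.03, 0.00]]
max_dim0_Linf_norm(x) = 0.17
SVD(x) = [[-0.48, -0.88], [-0.88, 0.48]] @ diag([0.20798457885718993, 0.09296458980492167]) @ [[-0.25, 0.20, 0.95], [0.79, 0.61, 0.07]]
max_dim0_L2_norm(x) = 0.2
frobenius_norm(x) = 0.23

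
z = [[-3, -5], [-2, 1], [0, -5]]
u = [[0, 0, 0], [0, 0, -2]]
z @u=[[0, 0, 10], [0, 0, -2], [0, 0, 10]]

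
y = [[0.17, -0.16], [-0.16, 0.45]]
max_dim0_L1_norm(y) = 0.61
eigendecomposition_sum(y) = [[0.08, 0.04], [0.04, 0.02]] + [[0.09, -0.2], [-0.2, 0.43]]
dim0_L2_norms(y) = [0.23, 0.48]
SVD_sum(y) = [[0.09, -0.20], [-0.2, 0.43]] + [[0.08, 0.04], [0.04, 0.02]]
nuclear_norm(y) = 0.62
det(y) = 0.05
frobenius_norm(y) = 0.53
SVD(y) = [[-0.41, 0.91], [0.91, 0.41]] @ diag([0.522602916254693, 0.09739708374530699]) @ [[-0.41, 0.91],[0.91, 0.41]]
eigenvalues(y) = [0.1, 0.52]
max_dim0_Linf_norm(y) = 0.45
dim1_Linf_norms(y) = [0.17, 0.45]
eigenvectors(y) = [[-0.91, 0.41], [-0.41, -0.91]]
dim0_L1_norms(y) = [0.33, 0.61]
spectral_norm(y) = 0.52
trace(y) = 0.62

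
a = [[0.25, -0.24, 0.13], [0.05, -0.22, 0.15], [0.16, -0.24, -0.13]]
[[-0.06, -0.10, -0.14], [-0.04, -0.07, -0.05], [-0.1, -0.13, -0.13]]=a @ [[-0.09, -0.11, -0.42], [0.27, 0.38, 0.20], [0.18, 0.15, 0.08]]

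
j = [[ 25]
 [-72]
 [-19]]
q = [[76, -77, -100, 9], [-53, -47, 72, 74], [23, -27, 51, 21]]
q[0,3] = 9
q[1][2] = 72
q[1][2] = 72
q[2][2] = 51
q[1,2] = 72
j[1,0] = -72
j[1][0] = -72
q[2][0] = 23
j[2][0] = -19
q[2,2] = 51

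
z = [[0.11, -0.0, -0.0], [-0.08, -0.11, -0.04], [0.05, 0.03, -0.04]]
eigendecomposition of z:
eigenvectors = [[0.0,0.00,0.9],[-0.71,0.8,-0.37],[0.71,-0.6,0.23]]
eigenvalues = [-0.07, -0.08, 0.11]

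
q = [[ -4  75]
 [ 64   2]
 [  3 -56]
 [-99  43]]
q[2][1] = -56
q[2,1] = -56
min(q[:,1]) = -56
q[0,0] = -4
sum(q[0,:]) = 71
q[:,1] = [75, 2, -56, 43]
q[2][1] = -56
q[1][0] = 64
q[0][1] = 75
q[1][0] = 64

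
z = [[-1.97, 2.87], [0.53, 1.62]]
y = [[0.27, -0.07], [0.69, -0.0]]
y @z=[[-0.57,0.66], [-1.36,1.98]]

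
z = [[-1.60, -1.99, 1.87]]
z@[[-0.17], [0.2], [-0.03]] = [[-0.18]]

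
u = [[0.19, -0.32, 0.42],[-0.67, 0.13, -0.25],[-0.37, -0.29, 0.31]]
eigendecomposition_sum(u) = [[0.02,0.01,-0.01], [-0.29,-0.21,0.21], [-0.23,-0.17,0.16]] + [[0.03, 0.02, -0.02], [-0.18, -0.13, 0.15], [-0.15, -0.11, 0.12]] + [[0.15, -0.35, 0.45], [-0.2, 0.47, -0.61], [0.01, -0.02, 0.02]]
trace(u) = 0.63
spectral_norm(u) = 0.85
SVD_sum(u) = [[0.37, -0.14, 0.23], [-0.58, 0.22, -0.35], [-0.05, 0.02, -0.03]] + [[-0.18, -0.18, 0.19], [-0.09, -0.09, 0.10], [-0.32, -0.31, 0.34]] + [[0.0, -0.0, -0.0], [0.0, -0.0, -0.0], [-0.00, 0.0, 0.00]]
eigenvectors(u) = [[-0.04,  0.11,  0.60], [0.78,  -0.77,  -0.80], [0.62,  -0.63,  0.03]]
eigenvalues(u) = [-0.03, 0.02, 0.64]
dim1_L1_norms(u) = [0.93, 1.05, 0.97]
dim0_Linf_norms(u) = [0.67, 0.32, 0.42]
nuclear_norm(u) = 1.51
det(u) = -0.00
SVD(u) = [[-0.54, -0.48, -0.69], [0.84, -0.24, -0.49], [0.07, -0.84, 0.54]] @ diag([0.8468742773572325, 0.6656602122714387, 0.0006634375691003356]) @ [[-0.81, 0.31, -0.49], [0.57, 0.55, -0.61], [-0.08, 0.77, 0.63]]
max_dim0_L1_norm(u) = 1.23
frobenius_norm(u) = 1.08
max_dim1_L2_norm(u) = 0.73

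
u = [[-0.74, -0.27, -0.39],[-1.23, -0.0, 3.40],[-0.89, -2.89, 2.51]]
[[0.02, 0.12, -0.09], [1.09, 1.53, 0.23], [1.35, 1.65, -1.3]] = u @ [[-0.11,-0.28,-0.08], [-0.19,-0.18,0.51], [0.28,0.35,0.04]]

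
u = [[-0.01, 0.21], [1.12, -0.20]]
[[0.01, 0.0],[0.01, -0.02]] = u @ [[0.02, -0.02], [0.05, -0.00]]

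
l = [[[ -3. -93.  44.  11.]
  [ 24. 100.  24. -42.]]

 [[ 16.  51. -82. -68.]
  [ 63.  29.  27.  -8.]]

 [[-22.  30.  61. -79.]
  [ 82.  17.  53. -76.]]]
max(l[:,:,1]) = 100.0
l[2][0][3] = -79.0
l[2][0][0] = -22.0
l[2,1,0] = 82.0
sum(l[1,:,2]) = -55.0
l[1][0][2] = -82.0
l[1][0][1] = 51.0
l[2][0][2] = 61.0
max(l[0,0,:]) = 44.0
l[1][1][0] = 63.0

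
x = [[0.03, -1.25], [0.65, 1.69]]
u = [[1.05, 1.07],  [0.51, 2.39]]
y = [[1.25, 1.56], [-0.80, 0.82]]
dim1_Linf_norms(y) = [1.56, 0.82]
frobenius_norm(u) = 2.87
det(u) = 1.96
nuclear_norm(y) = 3.14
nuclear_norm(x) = 2.56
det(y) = 2.27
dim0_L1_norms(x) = [0.68, 2.94]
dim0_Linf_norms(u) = [1.05, 2.39]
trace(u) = 3.44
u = y @ x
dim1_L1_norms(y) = [2.81, 1.62]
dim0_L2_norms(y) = [1.48, 1.76]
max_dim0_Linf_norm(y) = 1.56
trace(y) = 2.07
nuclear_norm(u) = 3.49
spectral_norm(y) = 2.01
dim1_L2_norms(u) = [1.5, 2.44]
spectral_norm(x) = 2.16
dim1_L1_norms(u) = [2.12, 2.9]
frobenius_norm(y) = 2.30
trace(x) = 1.72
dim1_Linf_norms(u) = [1.07, 2.39]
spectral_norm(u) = 2.78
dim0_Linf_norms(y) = [1.25, 1.56]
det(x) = 0.86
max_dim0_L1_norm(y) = 2.38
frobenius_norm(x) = 2.20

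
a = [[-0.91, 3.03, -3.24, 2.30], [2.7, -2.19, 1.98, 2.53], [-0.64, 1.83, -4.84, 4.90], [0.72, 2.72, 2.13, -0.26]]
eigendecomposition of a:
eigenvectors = [[-0.34, -0.79, 0.58, 0.46], [-0.55, -0.09, -0.52, -0.81], [-0.44, 0.46, 0.62, 0.08], [-0.63, 0.4, -0.05, 0.36]]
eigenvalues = [3.99, 0.16, -7.33, -5.02]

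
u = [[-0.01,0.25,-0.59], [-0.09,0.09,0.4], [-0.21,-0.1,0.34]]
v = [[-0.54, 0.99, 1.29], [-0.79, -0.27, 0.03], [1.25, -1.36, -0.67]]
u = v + [[0.53, -0.74, -1.88], [0.70, 0.36, 0.37], [-1.46, 1.26, 1.01]]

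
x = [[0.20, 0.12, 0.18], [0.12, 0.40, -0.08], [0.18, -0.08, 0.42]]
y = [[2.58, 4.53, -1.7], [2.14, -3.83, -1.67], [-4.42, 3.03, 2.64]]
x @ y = [[-0.02, 0.99, -0.07], [1.52, -1.23, -1.08], [-1.56, 2.39, 0.94]]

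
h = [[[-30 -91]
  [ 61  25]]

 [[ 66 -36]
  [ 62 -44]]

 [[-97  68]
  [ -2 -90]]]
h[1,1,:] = [62, -44]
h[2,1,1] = -90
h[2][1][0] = -2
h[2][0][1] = 68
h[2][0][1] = 68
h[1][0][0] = 66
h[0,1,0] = 61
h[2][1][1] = -90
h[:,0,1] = [-91, -36, 68]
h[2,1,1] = -90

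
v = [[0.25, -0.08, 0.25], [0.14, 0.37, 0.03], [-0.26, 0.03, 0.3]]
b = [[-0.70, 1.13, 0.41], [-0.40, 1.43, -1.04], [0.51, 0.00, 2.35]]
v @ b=[[-0.02, 0.17, 0.77], [-0.23, 0.69, -0.26], [0.32, -0.25, 0.57]]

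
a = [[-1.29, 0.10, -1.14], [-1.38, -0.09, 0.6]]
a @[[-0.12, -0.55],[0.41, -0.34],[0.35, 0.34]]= [[-0.20,  0.29], [0.34,  0.99]]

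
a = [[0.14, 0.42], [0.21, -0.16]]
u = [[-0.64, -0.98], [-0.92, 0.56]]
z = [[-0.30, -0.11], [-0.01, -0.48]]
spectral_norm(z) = 0.50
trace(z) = -0.78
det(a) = -0.11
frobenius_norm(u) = 1.59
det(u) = -1.26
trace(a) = -0.02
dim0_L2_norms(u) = [1.12, 1.13]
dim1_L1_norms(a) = [0.56, 0.37]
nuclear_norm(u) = 2.25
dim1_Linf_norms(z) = [0.3, 0.48]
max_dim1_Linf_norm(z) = 0.48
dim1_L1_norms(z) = [0.41, 0.49]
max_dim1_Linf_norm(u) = 0.98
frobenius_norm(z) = 0.58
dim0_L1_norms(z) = [0.31, 0.59]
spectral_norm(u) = 1.17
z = u @ a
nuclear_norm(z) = 0.79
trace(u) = -0.08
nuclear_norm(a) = 0.70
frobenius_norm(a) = 0.52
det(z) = 0.14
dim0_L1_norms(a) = [0.35, 0.58]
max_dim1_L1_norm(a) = 0.56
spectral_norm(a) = 0.45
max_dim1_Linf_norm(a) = 0.42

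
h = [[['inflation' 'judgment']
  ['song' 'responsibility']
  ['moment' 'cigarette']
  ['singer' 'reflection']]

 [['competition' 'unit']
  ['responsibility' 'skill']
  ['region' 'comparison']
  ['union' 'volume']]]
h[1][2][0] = 'region'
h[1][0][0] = 'competition'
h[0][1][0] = 'song'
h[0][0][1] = 'judgment'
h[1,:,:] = [['competition', 'unit'], ['responsibility', 'skill'], ['region', 'comparison'], ['union', 'volume']]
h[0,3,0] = 'singer'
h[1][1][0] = 'responsibility'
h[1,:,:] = [['competition', 'unit'], ['responsibility', 'skill'], ['region', 'comparison'], ['union', 'volume']]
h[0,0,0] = 'inflation'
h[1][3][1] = 'volume'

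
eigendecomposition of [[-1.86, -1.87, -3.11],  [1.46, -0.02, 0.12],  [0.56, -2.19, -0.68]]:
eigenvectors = [[(0.8+0j), 0.80-0.00j, (-0.4+0j)],[(-0.24-0.32j), -0.24+0.32j, -0.59+0.00j],[(0.1-0.44j), (0.1+0.44j), 0.70+0.00j]]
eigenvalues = [(-1.7+2.45j), (-1.7-2.45j), (0.83+0j)]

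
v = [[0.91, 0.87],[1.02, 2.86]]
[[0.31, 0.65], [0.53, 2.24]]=v @ [[0.24, -0.05], [0.10, 0.80]]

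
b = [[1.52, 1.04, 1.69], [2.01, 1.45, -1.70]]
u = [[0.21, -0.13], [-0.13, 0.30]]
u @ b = [[0.06, 0.03, 0.58], [0.41, 0.30, -0.73]]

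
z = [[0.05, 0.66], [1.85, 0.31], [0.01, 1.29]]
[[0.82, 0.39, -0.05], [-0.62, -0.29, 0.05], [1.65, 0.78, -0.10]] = z @ [[-0.55, -0.26, 0.04], [1.28, 0.61, -0.08]]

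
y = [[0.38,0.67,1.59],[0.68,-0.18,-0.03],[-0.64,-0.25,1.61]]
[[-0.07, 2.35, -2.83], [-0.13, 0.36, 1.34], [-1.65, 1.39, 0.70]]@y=[[3.38, 0.24, -4.74], [-0.66, -0.49, 1.94], [-0.13, -1.53, -1.54]]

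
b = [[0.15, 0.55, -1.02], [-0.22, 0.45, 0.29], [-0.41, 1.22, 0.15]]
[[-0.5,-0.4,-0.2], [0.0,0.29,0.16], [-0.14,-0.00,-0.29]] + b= [[-0.35, 0.15, -1.22], [-0.22, 0.74, 0.45], [-0.55, 1.22, -0.14]]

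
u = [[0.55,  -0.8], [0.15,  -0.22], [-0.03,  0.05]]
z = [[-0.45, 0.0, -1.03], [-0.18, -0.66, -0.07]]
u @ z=[[-0.1, 0.53, -0.51], [-0.03, 0.15, -0.14], [0.0, -0.03, 0.03]]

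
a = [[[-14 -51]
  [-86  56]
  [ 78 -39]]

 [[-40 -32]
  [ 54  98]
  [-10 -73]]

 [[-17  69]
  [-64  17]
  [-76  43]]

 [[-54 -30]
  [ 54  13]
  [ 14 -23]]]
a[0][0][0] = -14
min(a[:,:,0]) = -86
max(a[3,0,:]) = -30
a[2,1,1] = 17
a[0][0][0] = -14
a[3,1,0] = 54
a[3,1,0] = 54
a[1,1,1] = 98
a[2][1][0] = -64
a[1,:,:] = [[-40, -32], [54, 98], [-10, -73]]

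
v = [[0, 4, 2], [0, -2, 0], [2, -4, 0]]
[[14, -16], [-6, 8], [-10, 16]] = v @ [[1, 0], [3, -4], [1, 0]]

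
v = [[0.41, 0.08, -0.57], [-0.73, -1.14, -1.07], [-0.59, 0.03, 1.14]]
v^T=[[0.41,-0.73,-0.59], [0.08,-1.14,0.03], [-0.57,-1.07,1.14]]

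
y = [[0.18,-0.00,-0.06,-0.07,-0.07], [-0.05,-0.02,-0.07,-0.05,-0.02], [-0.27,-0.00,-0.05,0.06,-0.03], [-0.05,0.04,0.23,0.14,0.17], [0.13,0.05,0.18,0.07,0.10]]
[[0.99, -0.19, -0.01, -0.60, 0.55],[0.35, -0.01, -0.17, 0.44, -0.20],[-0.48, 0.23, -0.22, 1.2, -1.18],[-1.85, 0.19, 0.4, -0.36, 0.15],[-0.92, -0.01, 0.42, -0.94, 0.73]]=y@[[2.22, 0.04, 0.89, -4.92, 2.76], [-2.76, 1.88, 1.26, 2.57, -1.14], [-3.16, -3.24, 0.37, -1.23, 4.08], [-2.32, 2.73, 1.16, -3.14, -4.01], [-3.4, 2.81, 0.89, 0.09, -0.26]]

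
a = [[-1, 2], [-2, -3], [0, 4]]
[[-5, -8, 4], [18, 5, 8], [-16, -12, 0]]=a@[[-3, 2, -4], [-4, -3, 0]]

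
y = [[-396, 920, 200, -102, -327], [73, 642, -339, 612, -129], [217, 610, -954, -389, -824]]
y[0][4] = -327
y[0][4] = -327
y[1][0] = 73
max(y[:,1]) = 920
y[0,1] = 920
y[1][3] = 612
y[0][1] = 920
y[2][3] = -389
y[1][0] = 73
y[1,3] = 612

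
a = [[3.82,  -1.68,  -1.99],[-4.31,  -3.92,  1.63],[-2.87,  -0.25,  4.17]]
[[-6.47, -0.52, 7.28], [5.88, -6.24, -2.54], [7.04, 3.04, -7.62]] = a @ [[-1.16, 1.12, 0.87], [0.15, 1.01, -0.84], [0.9, 1.56, -1.28]]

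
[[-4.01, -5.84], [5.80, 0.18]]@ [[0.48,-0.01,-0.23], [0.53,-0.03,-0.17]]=[[-5.02, 0.22, 1.92], [2.88, -0.06, -1.36]]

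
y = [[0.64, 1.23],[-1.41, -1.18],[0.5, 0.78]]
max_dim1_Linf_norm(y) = 1.41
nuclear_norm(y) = 2.90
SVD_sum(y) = [[0.88,1.02], [-1.18,-1.38], [0.60,0.70]] + [[-0.24, 0.21], [-0.23, 0.20], [-0.10, 0.08]]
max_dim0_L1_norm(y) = 3.19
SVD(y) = [[-0.55, -0.69], [0.74, -0.66], [-0.38, -0.28]] @ diag([2.440185972176201, 0.4548542856723323]) @ [[-0.65, -0.76], [0.76, -0.65]]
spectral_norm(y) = 2.44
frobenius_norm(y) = 2.48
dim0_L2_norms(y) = [1.63, 1.87]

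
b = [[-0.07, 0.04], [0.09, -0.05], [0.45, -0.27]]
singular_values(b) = [0.54, 0.0]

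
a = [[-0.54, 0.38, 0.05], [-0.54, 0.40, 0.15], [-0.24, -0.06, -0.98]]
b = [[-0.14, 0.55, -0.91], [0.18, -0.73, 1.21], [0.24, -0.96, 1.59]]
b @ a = [[-0.0, 0.22, 0.97], [0.01, -0.3, -1.29], [0.01, -0.39, -1.69]]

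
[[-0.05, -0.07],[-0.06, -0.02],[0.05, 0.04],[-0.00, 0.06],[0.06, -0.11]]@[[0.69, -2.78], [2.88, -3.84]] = [[-0.24, 0.41],  [-0.10, 0.24],  [0.15, -0.29],  [0.17, -0.23],  [-0.28, 0.26]]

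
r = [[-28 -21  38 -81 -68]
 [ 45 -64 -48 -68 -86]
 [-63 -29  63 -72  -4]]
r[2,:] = [-63, -29, 63, -72, -4]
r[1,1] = -64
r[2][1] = -29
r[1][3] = -68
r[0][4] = -68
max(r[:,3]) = -68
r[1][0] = 45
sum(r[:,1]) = -114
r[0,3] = -81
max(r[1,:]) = 45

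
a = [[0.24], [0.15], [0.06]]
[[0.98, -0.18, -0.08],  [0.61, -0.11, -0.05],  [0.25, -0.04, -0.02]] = a @ [[4.09, -0.75, -0.32]]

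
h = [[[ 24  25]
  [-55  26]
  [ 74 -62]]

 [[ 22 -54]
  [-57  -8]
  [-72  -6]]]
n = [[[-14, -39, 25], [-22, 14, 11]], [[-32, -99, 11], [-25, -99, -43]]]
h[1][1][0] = -57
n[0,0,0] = -14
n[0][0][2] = 25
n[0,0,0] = -14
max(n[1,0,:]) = 11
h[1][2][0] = -72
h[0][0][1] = 25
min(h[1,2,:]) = -72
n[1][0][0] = -32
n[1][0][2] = 11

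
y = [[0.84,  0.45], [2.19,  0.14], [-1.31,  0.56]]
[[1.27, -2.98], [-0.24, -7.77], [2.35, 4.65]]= y@[[-0.33,-3.55], [3.43,0.00]]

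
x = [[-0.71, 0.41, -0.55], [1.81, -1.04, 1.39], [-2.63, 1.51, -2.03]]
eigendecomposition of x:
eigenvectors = [[-0.22, 0.64, -0.01], [0.55, 0.71, 0.80], [-0.80, -0.30, 0.60]]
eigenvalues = [-3.78, 0.0, -0.0]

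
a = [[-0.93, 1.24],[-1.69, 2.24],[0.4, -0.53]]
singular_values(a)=[3.27, 0.0]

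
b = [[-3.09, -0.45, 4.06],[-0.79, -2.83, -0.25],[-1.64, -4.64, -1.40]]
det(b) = -12.31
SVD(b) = [[-0.28, 0.96, 0.06],[-0.49, -0.08, -0.87],[-0.83, -0.27, 0.49]] @ diag([5.946599916290889, 5.057611337236015, 0.4091662217619177]) @ [[0.44, 0.9, 0.03],[-0.48, 0.21, 0.85],[-0.76, 0.38, -0.53]]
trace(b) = -7.32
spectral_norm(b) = 5.95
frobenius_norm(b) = 7.82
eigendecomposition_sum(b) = [[(-1.54+1.35j),(-0.73+3.95j),2.26+0.68j], [-0.40-0.48j,(-1.2-0.25j),-0.22+0.68j], [(-0.82-1.1j),-2.59-0.70j,(-0.58+1.47j)]] + [[(-1.54-1.35j),(-0.73-3.95j),(2.26-0.68j)], [(-0.4+0.48j),(-1.2+0.25j),(-0.22-0.68j)], [-0.82+1.10j,-2.59+0.70j,(-0.58-1.47j)]] + [[(-0.02+0j), (1.01+0j), -0.46-0.00j], [(0.01-0j), (-0.44-0j), 0.20+0.00j], [-0.01+0.00j, (0.54+0j), (-0.25-0j)]]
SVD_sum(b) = [[-0.72,-1.48,-0.04], [-1.27,-2.6,-0.08], [-2.15,-4.43,-0.13]] + [[-2.35, 1.02, 4.12], [0.21, -0.09, -0.36], [0.67, -0.29, -1.17]] + [[-0.02, 0.01, -0.01],[0.27, -0.14, 0.19],[-0.15, 0.08, -0.11]]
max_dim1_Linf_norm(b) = 4.64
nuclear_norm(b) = 11.41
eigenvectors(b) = [[(-0.81+0j), (-0.81-0j), 0.82+0.00j], [(0.01-0.25j), 0.01+0.25j, (-0.36+0j)], [0.04-0.54j, (0.04+0.54j), 0.44+0.00j]]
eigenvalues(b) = [(-3.31+2.57j), (-3.31-2.57j), (-0.7+0j)]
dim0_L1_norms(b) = [5.52, 7.92, 5.71]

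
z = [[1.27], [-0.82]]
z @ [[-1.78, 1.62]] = [[-2.26,  2.06], [1.46,  -1.33]]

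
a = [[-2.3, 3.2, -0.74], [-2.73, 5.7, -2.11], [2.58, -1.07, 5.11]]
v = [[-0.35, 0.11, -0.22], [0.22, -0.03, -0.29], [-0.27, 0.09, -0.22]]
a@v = [[1.71, -0.42, -0.26],[2.78, -0.66, -0.59],[-2.52, 0.78, -1.38]]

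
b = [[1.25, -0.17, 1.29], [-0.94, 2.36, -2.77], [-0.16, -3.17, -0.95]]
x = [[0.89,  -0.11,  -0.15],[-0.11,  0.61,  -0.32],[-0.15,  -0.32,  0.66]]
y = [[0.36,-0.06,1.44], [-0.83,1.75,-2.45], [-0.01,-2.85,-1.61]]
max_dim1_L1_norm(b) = 6.07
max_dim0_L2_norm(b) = 3.96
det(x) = 0.23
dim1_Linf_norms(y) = [1.44, 2.45, 2.85]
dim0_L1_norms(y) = [1.2, 4.66, 5.5]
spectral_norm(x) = 0.98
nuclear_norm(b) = 8.07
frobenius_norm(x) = 1.37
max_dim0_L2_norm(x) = 0.91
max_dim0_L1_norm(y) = 5.5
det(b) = -9.37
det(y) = -0.02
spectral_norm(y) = 3.39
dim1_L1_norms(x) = [1.15, 1.04, 1.13]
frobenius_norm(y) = 4.76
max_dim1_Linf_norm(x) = 0.89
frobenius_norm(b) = 5.33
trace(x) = 2.16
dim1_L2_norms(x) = [0.91, 0.7, 0.75]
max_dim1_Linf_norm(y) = 2.85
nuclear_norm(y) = 6.74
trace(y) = 0.50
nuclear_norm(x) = 2.16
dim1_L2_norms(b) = [1.8, 3.76, 3.31]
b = y + x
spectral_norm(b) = 4.30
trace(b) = 2.66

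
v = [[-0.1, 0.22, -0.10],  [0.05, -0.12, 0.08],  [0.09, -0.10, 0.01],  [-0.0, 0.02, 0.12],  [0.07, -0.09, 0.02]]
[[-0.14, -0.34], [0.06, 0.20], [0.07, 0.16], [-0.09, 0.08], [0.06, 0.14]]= v@[[-0.37, 0.76], [-1.04, -0.81], [-0.55, 0.82]]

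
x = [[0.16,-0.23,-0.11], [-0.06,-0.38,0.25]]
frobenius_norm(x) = 0.55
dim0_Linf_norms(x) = [0.16, 0.38, 0.25]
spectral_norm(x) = 0.48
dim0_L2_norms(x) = [0.17, 0.44, 0.27]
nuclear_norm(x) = 0.75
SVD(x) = [[0.34, 0.94], [0.94, -0.34]] @ diag([0.4783373090120548, 0.26887435505660634]) @ [[-0.0, -0.91, 0.41], [0.64, -0.32, -0.70]]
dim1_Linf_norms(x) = [0.23, 0.38]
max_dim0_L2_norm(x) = 0.44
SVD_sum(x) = [[-0.00, -0.15, 0.07], [-0.00, -0.41, 0.19]] + [[0.16, -0.08, -0.18],[-0.06, 0.03, 0.06]]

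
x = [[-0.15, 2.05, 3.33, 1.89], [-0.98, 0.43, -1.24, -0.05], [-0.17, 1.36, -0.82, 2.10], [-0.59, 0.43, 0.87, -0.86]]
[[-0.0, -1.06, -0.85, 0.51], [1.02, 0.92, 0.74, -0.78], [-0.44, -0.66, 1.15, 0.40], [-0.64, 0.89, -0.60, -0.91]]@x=[[0.88,-1.39,2.46,-2.17], [-0.72,3.16,0.97,4.11], [0.28,0.55,-1.24,1.27], [-0.14,-2.14,-3.53,-1.73]]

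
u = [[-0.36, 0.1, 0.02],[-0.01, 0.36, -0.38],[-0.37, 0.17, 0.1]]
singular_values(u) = [0.58, 0.5, 0.07]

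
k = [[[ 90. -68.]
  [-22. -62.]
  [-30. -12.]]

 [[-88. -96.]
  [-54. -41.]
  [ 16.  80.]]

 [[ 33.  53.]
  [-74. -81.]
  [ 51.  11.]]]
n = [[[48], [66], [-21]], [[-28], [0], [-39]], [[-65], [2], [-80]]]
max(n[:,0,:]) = 48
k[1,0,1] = -96.0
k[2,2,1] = 11.0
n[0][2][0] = -21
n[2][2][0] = -80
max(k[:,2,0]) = 51.0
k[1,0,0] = -88.0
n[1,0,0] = -28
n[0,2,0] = -21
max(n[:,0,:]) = 48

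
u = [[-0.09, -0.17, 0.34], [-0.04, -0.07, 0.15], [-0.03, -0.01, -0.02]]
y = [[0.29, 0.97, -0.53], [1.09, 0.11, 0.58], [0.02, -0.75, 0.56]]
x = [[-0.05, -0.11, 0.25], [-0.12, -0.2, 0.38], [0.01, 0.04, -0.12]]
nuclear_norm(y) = 2.72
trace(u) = -0.18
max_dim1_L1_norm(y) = 1.79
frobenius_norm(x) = 0.54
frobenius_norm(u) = 0.43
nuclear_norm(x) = 0.58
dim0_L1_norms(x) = [0.18, 0.35, 0.75]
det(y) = -0.00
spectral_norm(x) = 0.54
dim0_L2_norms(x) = [0.13, 0.23, 0.47]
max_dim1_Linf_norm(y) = 1.09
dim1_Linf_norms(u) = [0.34, 0.15, 0.03]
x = y @ u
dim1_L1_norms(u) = [0.6, 0.26, 0.06]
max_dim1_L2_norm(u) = 0.39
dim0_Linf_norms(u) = [0.09, 0.17, 0.34]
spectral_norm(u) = 0.43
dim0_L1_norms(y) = [1.4, 1.83, 1.67]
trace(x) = -0.37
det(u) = 0.00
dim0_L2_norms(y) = [1.13, 1.23, 0.96]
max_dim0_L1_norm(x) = 0.75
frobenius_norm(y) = 1.93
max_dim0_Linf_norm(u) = 0.34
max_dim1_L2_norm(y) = 1.24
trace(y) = 0.96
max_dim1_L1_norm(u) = 0.6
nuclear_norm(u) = 0.47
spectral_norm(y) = 1.46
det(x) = 0.00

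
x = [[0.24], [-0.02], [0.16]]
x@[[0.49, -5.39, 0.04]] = [[0.12, -1.29, 0.01], [-0.01, 0.11, -0.0], [0.08, -0.86, 0.01]]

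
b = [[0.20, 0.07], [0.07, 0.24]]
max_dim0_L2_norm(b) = 0.25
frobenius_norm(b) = 0.33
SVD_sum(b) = [[0.11, 0.14], [0.14, 0.19]] + [[0.09, -0.07],[-0.07, 0.05]]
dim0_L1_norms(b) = [0.27, 0.31]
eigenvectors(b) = [[-0.8, -0.6], [0.60, -0.8]]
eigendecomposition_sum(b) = [[0.09, -0.07], [-0.07, 0.05]] + [[0.11, 0.14], [0.14, 0.19]]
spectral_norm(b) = 0.29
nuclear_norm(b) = 0.44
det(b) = 0.04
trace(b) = 0.44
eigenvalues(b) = [0.15, 0.29]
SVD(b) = [[-0.6,-0.8], [-0.8,0.6]] @ diag([0.2928010988928052, 0.1471989011071948]) @ [[-0.6, -0.8], [-0.8, 0.6]]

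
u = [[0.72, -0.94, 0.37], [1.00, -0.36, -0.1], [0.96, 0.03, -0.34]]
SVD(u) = [[-0.62,0.72,0.31], [-0.61,-0.2,-0.77], [-0.49,-0.67,0.56]] @ diag([1.7209629955470103, 0.8688419669221229, 6.687867769048341e-05]) @ [[-0.89, 0.46, -0.0], [-0.37, -0.72, 0.59], [-0.27, -0.52, -0.81]]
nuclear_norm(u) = 2.59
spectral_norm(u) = 1.72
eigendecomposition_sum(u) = [[0.36+0.08j, (-0.47+0.35j), (0.19-0.25j)], [0.50-0.28j, (-0.18+0.89j), -0.05-0.49j], [(0.48-0.42j), 0.01+1.02j, -0.17-0.52j]] + [[(0.36-0.08j), -0.47-0.35j, 0.19+0.25j], [(0.5+0.28j), -0.18-0.89j, -0.05+0.49j], [(0.48+0.42j), (0.01-1.02j), (-0.17+0.52j)]] + [[(-0+0j), -0j, -0.00+0.00j], [-0.00+0.00j, 0.00-0.00j, -0.00+0.00j], [-0.00+0.00j, -0j, -0.00+0.00j]]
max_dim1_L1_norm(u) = 2.03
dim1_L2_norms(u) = [1.24, 1.07, 1.02]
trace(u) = 0.02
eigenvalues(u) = [(0.01+0.45j), (0.01-0.45j), (-0+0j)]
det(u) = -0.00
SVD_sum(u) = [[0.95, -0.49, 0.0], [0.94, -0.48, 0.0], [0.74, -0.39, 0.0]] + [[-0.23, -0.45, 0.37], [0.06, 0.12, -0.10], [0.22, 0.42, -0.34]] + [[-0.00,-0.00,-0.00], [0.00,0.00,0.0], [-0.00,-0.0,-0.00]]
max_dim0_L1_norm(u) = 2.68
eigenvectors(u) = [[-0.23-0.32j, (-0.23+0.32j), (0.27+0j)],[-0.60-0.13j, (-0.6+0.13j), (0.52+0j)],[-0.68+0.00j, (-0.68-0j), (0.81+0j)]]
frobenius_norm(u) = 1.93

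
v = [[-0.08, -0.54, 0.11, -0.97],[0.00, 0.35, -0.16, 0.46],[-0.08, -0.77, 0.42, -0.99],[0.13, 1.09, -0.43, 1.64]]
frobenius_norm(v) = 2.73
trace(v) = 2.33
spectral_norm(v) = 2.72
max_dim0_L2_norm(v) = 2.2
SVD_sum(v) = [[-0.07, -0.6, 0.25, -0.89], [0.04, 0.32, -0.13, 0.48], [-0.08, -0.72, 0.29, -1.06], [0.12, 1.10, -0.45, 1.63]] + [[-0.01, 0.06, -0.14, -0.08], [-0.0, 0.02, -0.04, -0.02], [0.01, -0.06, 0.13, 0.07], [0.00, -0.01, 0.02, 0.01]] + [[0.00, -0.00, -0.0, 0.00], [-0.03, 0.01, 0.01, -0.00], [-0.01, 0.0, 0.00, -0.0], [0.00, -0.00, -0.00, 0.00]] + [[0.0, 0.0, 0.00, -0.0], [-0.0, -0.00, -0.00, 0.0], [0.0, 0.0, 0.0, -0.00], [0.0, 0.0, 0.00, -0.0]]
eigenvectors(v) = [[(-0.39+0j),(0.18-0.13j),0.18+0.13j,(-0.74+0j)], [0.23+0.00j,0.73+0.00j,(0.73-0j),(0.1+0j)], [-0.49+0.00j,0.53+0.01j,0.53-0.01j,(0.64+0j)], [0.74+0.00j,-0.37+0.01j,-0.37-0.01j,(0.17+0j)]]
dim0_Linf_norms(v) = [0.13, 1.09, 0.43, 1.64]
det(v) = 0.00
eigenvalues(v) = [(2.19+0j), (0.01+0.01j), (0.01-0.01j), (0.12+0j)]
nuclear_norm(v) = 2.99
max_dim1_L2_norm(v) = 2.02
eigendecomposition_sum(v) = [[(-0.06-0j),(-0.59+0j),(0.25+0j),(-0.85-0j)], [0.03+0.00j,(0.34+0j),-0.15+0.00j,0.49+0.00j], [-0.07-0.00j,(-0.74+0j),0.32+0.00j,(-1.06-0j)], [(0.11+0j),(1.11+0j),-0.48+0.00j,(1.59+0j)]] + [[(-0+0.01j), 0.00-0.00j, -0.00+0.01j, -0.00+0.01j], [-0.02+0.02j, 0.01-0.00j, -0.02+0.02j, -0.02+0.02j], [-0.01+0.01j, (0.01-0j), (-0.01+0.01j), (-0.02+0.02j)], [0.01-0.01j, -0.00+0.00j, (0.01-0.01j), (0.01-0.01j)]] + [[(-0-0.01j), 0.00+0.00j, -0.00-0.01j, -0.00-0.01j], [-0.02-0.02j, (0.01+0j), -0.02-0.02j, -0.02-0.02j], [(-0.01-0.01j), 0.01+0.00j, -0.01-0.01j, -0.02-0.02j], [(0.01+0.01j), -0.00-0.00j, 0.01+0.01j, 0.01+0.01j]] + [[-0.02+0.00j, 0.05-0.00j, -0.14+0.00j, -0.12+0.00j], [0.00-0.00j, (-0.01+0j), (0.02-0j), 0.02-0.00j], [(0.02-0j), -0.04+0.00j, 0.12-0.00j, 0.10-0.00j], [0.00-0.00j, (-0.01+0j), 0.03-0.00j, 0.03-0.00j]]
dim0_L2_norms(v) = [0.17, 1.48, 0.63, 2.2]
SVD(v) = [[-0.41,  -0.72,  0.0,  0.57], [0.22,  -0.19,  -0.95,  -0.08], [-0.48,  0.67,  -0.28,  0.49], [0.74,  0.1,  0.1,  0.65]] @ diag([2.7183572985294617, 0.2347835427666919, 0.0375460457245174, 0.0007615956819076216]) @ [[0.06, 0.54, -0.22, 0.81], [0.07, -0.37, 0.81, 0.46], [0.94, -0.25, -0.22, 0.04], [0.32, 0.71, 0.5, -0.37]]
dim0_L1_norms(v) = [0.29, 2.75, 1.12, 4.06]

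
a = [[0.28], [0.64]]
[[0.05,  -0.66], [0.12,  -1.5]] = a @ [[0.18, -2.34]]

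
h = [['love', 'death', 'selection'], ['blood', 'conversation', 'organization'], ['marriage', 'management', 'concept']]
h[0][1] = 'death'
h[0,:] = ['love', 'death', 'selection']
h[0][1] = 'death'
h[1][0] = 'blood'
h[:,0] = ['love', 'blood', 'marriage']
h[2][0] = 'marriage'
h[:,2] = ['selection', 'organization', 'concept']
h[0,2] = 'selection'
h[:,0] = ['love', 'blood', 'marriage']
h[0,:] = ['love', 'death', 'selection']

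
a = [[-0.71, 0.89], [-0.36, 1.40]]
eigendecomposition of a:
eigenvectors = [[-0.98, -0.42], [-0.18, -0.91]]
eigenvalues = [-0.55, 1.24]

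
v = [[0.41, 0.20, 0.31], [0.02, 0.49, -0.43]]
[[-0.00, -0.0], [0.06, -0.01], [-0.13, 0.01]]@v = [[0.0, 0.0, 0.00], [0.02, 0.01, 0.02], [-0.05, -0.02, -0.04]]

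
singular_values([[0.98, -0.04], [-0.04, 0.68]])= [0.99, 0.67]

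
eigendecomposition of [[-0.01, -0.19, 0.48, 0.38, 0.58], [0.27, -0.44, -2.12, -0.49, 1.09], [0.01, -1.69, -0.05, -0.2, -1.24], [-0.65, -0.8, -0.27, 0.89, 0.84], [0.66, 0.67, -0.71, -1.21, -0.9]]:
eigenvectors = [[-0.14, 0.16, -0.40, 0.32, 0.63], [0.67, -0.7, -0.24, -0.34, 0.1], [-0.68, -0.65, 0.33, 0.51, -0.22], [-0.02, -0.15, -0.48, -0.67, 0.7], [0.28, -0.2, 0.66, 0.28, -0.23]]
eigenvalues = [2.13, -2.28, -1.02, 0.66, 0.0]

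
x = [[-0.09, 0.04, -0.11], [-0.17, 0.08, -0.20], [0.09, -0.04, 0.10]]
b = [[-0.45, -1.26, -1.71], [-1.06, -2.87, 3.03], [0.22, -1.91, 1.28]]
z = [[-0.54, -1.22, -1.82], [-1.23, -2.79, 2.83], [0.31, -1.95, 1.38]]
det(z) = -9.98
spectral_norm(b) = 4.82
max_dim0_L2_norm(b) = 3.71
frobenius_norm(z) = 5.31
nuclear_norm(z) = 7.91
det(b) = -8.04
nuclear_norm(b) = 7.77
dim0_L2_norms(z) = [1.38, 3.62, 3.64]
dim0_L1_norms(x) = [0.35, 0.16, 0.41]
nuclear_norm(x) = 0.35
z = x + b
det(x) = 0.00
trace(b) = -2.04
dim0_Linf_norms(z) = [1.23, 2.79, 2.83]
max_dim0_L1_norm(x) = 0.41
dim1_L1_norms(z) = [3.58, 6.85, 3.64]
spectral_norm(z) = 4.72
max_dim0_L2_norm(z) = 3.64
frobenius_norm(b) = 5.35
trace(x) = 0.09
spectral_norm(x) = 0.34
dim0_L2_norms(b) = [1.17, 3.67, 3.71]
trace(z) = -1.95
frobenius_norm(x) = 0.34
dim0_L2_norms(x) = [0.21, 0.1, 0.25]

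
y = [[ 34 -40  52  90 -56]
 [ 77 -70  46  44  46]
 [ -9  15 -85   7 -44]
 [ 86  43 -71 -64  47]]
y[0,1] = -40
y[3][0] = 86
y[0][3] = 90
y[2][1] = 15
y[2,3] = 7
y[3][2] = -71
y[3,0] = 86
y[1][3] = 44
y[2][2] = -85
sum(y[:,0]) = 188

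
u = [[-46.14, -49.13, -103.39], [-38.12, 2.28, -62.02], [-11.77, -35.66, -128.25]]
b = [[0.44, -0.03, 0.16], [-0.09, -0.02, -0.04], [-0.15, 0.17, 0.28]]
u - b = [[-46.58,-49.1,-103.55], [-38.03,2.3,-61.98], [-11.62,-35.83,-128.53]]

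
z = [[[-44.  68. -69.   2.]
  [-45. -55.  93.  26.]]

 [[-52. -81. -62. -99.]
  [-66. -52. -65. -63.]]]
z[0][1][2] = 93.0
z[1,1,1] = -52.0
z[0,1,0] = -45.0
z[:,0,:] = [[-44.0, 68.0, -69.0, 2.0], [-52.0, -81.0, -62.0, -99.0]]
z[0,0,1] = 68.0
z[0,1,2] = 93.0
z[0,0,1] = 68.0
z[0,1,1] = -55.0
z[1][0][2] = -62.0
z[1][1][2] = -65.0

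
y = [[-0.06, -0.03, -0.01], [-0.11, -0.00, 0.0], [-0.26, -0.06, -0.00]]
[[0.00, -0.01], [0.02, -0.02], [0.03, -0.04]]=y@[[-0.15, 0.16], [0.17, 0.03], [-0.10, 0.34]]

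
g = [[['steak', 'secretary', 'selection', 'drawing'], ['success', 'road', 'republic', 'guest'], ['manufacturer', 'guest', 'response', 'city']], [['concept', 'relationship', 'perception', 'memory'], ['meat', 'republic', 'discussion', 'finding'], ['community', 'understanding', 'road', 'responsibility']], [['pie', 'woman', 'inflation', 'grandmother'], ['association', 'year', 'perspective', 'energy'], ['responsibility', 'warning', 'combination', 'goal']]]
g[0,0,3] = 'drawing'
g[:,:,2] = [['selection', 'republic', 'response'], ['perception', 'discussion', 'road'], ['inflation', 'perspective', 'combination']]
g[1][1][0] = 'meat'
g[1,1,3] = 'finding'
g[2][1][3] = 'energy'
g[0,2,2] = 'response'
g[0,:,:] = [['steak', 'secretary', 'selection', 'drawing'], ['success', 'road', 'republic', 'guest'], ['manufacturer', 'guest', 'response', 'city']]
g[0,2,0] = 'manufacturer'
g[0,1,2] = 'republic'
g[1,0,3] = 'memory'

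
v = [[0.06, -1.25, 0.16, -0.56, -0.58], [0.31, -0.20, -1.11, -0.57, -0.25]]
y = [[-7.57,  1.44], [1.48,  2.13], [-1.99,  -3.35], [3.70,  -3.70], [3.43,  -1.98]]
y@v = [[-0.01, 9.17, -2.81, 3.42, 4.03], [0.75, -2.28, -2.13, -2.04, -1.39], [-1.16, 3.16, 3.4, 3.02, 1.99], [-0.92, -3.88, 4.70, 0.04, -1.22], [-0.41, -3.89, 2.75, -0.79, -1.49]]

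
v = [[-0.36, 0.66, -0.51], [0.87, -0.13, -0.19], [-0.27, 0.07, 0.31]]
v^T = [[-0.36, 0.87, -0.27], [0.66, -0.13, 0.07], [-0.51, -0.19, 0.31]]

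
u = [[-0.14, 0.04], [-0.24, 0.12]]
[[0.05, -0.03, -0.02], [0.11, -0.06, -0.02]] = u@ [[-0.28, 0.21, 0.24], [0.32, -0.07, 0.28]]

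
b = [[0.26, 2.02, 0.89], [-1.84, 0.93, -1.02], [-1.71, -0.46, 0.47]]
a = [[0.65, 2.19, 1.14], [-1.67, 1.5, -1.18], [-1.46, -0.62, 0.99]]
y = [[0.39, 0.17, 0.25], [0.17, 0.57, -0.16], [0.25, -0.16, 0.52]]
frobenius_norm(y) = 0.99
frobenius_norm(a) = 4.06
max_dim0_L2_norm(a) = 2.73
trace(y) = 1.48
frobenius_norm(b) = 3.69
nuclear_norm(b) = 6.14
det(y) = 0.04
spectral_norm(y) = 0.72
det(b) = 7.43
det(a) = 11.56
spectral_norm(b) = 2.60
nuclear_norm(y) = 1.48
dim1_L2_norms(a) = [2.55, 2.54, 1.87]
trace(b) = 1.66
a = y + b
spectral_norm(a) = 2.73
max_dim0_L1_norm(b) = 3.81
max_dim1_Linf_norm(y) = 0.57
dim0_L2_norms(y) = [0.49, 0.62, 0.6]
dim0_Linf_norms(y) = [0.39, 0.57, 0.52]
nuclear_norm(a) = 6.91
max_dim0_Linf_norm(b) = 2.02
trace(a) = 3.14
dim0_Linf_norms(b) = [1.84, 2.02, 1.02]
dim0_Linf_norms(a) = [1.67, 2.19, 1.18]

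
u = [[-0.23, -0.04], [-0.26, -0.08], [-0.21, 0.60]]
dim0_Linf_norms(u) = [0.26, 0.6]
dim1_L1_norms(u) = [0.27, 0.34, 0.81]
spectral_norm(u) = 0.64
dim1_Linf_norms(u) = [0.23, 0.26, 0.6]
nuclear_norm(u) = 0.99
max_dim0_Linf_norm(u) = 0.6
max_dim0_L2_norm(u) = 0.61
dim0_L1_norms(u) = [0.7, 0.72]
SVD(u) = [[0.07,  0.64], [0.03,  0.76], [1.00,  -0.07]] @ diag([0.6373014212309352, 0.35559372674026485]) @ [[-0.37,  0.93], [-0.93,  -0.37]]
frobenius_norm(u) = 0.73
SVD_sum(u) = [[-0.02, 0.04], [-0.01, 0.02], [-0.23, 0.59]] + [[-0.21, -0.08], [-0.25, -0.1], [0.02, 0.01]]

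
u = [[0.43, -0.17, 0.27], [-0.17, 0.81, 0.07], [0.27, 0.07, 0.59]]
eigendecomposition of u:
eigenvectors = [[0.78, 0.43, -0.45], [0.27, 0.42, 0.87], [-0.56, 0.80, -0.21]]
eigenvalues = [0.18, 0.77, 0.88]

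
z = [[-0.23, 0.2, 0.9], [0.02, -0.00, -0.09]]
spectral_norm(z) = 0.95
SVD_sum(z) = [[-0.23, 0.20, 0.90],  [0.02, -0.02, -0.09]] + [[-0.0, 0.00, -0.0], [-0.00, 0.02, -0.00]]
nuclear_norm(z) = 0.97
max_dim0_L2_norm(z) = 0.9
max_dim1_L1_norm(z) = 1.33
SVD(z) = [[-1.0, 0.09], [0.09, 1.0]] @ diag([0.9544730427944075, 0.01952461468981654]) @ [[0.24,-0.21,-0.95],[-0.09,0.97,-0.24]]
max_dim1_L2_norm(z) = 0.95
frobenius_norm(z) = 0.95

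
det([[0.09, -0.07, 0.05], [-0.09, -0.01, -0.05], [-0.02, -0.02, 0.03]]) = -0.000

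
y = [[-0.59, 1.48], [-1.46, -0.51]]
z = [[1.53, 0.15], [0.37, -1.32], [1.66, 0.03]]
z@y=[[-1.12, 2.19], [1.71, 1.22], [-1.02, 2.44]]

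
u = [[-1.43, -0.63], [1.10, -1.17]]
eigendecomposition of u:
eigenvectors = [[(0.09-0.6j), (0.09+0.6j)], [(-0.8+0j), -0.80-0.00j]]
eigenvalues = [(-1.3+0.82j), (-1.3-0.82j)]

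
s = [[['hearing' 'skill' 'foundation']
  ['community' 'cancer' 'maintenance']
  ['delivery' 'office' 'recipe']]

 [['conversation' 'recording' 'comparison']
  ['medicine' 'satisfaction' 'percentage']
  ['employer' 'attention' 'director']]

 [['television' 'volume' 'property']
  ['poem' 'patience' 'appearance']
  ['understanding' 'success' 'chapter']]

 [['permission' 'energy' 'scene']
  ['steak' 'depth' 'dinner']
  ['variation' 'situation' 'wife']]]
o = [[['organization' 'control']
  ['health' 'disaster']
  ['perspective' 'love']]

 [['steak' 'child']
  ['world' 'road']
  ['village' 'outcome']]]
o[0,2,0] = 'perspective'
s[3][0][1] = 'energy'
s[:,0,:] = [['hearing', 'skill', 'foundation'], ['conversation', 'recording', 'comparison'], ['television', 'volume', 'property'], ['permission', 'energy', 'scene']]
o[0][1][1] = 'disaster'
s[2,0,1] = 'volume'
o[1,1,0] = 'world'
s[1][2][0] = 'employer'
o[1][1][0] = 'world'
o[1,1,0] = 'world'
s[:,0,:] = [['hearing', 'skill', 'foundation'], ['conversation', 'recording', 'comparison'], ['television', 'volume', 'property'], ['permission', 'energy', 'scene']]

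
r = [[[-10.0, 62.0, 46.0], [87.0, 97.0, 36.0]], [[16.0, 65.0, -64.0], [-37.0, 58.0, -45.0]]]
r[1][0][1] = 65.0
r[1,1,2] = -45.0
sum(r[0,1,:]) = 220.0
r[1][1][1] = 58.0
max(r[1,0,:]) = 65.0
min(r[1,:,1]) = 58.0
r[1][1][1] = 58.0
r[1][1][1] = 58.0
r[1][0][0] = 16.0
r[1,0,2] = -64.0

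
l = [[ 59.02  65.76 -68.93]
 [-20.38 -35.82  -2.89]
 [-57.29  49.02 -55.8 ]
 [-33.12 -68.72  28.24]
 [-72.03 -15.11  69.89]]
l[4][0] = -72.03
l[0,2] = -68.93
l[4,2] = 69.89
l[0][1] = 65.76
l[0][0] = 59.02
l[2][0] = -57.29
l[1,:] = [-20.38, -35.82, -2.89]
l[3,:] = [-33.12, -68.72, 28.24]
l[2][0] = -57.29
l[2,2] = -55.8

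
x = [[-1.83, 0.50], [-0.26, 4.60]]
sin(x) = [[-0.97,  -0.00], [0.00,  -0.99]]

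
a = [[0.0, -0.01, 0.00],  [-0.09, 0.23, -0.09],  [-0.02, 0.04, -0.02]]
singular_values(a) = [0.27, 0.01, 0.0]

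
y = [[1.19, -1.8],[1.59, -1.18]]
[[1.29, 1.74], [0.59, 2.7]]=y@ [[-0.31, 1.93], [-0.92, 0.31]]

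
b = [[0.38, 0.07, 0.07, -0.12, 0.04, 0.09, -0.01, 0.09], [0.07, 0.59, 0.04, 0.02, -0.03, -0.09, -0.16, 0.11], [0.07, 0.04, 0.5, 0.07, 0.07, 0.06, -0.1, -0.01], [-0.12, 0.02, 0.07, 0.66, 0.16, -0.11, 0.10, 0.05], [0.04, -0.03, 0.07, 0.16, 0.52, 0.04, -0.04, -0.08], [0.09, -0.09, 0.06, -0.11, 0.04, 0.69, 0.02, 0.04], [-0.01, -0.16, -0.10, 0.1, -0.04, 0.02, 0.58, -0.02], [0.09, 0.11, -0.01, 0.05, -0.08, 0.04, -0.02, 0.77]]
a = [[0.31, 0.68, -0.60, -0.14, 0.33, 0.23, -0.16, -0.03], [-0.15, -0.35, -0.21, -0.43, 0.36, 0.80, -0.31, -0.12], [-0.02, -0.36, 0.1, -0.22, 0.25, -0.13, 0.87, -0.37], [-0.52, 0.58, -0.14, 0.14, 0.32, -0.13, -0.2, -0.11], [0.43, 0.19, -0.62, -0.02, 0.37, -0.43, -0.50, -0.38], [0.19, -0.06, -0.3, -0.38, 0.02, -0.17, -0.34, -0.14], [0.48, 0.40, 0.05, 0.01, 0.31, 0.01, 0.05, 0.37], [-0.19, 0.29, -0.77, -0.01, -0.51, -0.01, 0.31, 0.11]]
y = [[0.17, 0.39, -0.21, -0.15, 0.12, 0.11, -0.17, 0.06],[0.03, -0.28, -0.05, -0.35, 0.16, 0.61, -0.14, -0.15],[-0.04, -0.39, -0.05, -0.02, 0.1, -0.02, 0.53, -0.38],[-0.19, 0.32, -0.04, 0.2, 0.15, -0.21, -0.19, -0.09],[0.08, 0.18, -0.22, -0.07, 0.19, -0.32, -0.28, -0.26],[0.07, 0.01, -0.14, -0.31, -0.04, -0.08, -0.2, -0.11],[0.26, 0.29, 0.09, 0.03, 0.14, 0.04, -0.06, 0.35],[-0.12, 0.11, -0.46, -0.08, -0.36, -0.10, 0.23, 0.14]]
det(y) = 0.00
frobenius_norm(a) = 2.80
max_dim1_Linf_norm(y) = 0.61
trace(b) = 4.69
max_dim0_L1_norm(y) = 1.97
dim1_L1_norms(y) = [1.38, 1.77, 1.53, 1.39, 1.6, 0.96, 1.26, 1.6]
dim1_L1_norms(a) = [2.48, 2.73, 2.32, 2.14, 2.94, 1.6, 1.68, 2.2]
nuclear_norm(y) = 4.25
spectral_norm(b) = 0.90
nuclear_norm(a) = 7.06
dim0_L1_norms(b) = [0.87, 1.11, 0.92, 1.29, 0.98, 1.14, 1.03, 1.17]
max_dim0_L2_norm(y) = 0.78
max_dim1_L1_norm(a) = 2.94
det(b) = 0.01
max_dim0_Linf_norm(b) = 0.77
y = a @ b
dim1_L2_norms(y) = [0.55, 0.8, 0.77, 0.54, 0.61, 0.43, 0.55, 0.68]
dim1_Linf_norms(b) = [0.38, 0.59, 0.5, 0.66, 0.52, 0.69, 0.58, 0.77]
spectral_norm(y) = 1.06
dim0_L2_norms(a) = [0.94, 1.16, 1.23, 0.65, 0.95, 0.97, 1.18, 0.69]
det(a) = 0.07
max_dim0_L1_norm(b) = 1.29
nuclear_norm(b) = 4.69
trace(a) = 0.56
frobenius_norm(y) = 1.78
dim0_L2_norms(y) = [0.4, 0.78, 0.58, 0.54, 0.51, 0.74, 0.74, 0.63]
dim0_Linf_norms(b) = [0.38, 0.59, 0.5, 0.66, 0.52, 0.69, 0.58, 0.77]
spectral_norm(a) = 1.65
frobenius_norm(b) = 1.79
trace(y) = 0.23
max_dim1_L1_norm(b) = 1.29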